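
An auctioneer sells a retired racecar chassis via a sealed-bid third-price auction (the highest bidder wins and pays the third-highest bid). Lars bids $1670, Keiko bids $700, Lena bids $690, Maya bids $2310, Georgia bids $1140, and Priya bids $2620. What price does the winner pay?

$1670

Bids in descending order: Priya $2620 > Maya $2310 > Lars $1670 > Georgia $1140 > Keiko $700 > Lena $690.
Priya is the highest bidder, so Priya wins.
Under the third-price rule, the price is the third-highest bid: $1670.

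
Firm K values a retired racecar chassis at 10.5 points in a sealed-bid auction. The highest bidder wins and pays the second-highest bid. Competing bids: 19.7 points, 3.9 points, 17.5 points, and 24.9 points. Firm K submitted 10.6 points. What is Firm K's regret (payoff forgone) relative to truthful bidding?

Regret: 0.0 points.

The highest competing bid is 24.9 points.
Bidding truthfully at 10.5 points: the top bid is 24.9 points (a rival), so Firm K loses. Payoff = 0.0 points.
Bidding 10.6 points: the top bid is 24.9 points (a rival), so Firm K loses. Payoff = 0.0 points.
Regret = truthful payoff − actual payoff = 0.0 points − 0.0 points = 0.0 points.
The bid only affects whether you win, not the price — here both bids land on the same side of the top rival bid, so the deviation is payoff-neutral.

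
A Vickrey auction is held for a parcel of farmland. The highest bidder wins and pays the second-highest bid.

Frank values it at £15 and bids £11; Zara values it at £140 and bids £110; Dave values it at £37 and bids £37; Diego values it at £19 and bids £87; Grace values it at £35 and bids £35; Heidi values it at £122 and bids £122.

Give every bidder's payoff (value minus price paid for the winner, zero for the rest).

Frank £0, Zara £0, Dave £0, Diego £0, Grace £0, Heidi £12.

Ranking the bids: Heidi £122, then Zara £110, then Diego £87, then Dave £37, then Grace £35, then Frank £11.
Heidi has the top bid and wins; the price is the second-highest bid, £110.
Heidi's payoff = £122 − £110 = £12. All other bidders lose, so their payoff is 0.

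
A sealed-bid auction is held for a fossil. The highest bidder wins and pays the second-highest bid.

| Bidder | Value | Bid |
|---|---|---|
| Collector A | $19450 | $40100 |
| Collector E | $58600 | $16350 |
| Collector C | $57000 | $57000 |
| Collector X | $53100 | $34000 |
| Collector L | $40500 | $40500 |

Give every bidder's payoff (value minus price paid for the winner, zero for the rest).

Sorted high to low: Collector C $57000; Collector L $40500; Collector A $40100; Collector X $34000; Collector E $16350.
Collector C has the top bid and wins; the price is the second-highest bid, $40500.
Collector C's payoff = $57000 − $40500 = $16500. All other bidders lose, so their payoff is 0.

Collector A $0, Collector E $0, Collector C $16500, Collector X $0, Collector L $0.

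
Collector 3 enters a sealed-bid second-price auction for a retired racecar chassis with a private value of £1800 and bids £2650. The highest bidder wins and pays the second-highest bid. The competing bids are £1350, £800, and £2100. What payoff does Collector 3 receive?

Highest competing bid: £2100.
Collector 3's bid £2650 is the highest overall, so Collector 3 wins and pays the second-highest bid, £2100.
Payoff = value − price = £1800 − £2100 = -£300.

-£300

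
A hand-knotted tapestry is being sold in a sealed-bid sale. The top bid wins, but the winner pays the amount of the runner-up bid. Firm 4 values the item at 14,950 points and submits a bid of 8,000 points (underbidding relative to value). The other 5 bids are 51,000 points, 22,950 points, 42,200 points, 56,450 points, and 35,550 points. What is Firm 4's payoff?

Highest competing bid: 56,450 points.
Firm 4's bid 8,000 points is not the highest, so Firm 4 loses, pays nothing, and earns zero payoff.

0 points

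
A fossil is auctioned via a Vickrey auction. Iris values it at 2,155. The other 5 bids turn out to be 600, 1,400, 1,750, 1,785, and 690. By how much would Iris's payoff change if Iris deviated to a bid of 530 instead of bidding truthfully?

The highest competing bid is 1,785.
Bidding truthfully at 2,155: Iris has the top bid, wins, and pays the second-highest bid 1,785. Payoff = 2,155 − 1,785 = 370.
Bidding 530: the top bid is 1,785 (a rival), so Iris loses. Payoff = 0.
Change = 0 − 370 = -370.

-370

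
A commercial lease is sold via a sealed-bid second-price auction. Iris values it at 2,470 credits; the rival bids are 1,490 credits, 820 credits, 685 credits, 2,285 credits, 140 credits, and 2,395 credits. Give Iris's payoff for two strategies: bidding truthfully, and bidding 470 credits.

The highest competing bid is 2,395 credits.
Bidding truthfully at 2,470 credits: Iris has the top bid, wins, and pays the second-highest bid 2,395 credits. Payoff = 2,470 credits − 2,395 credits = 75 credits.
Bidding 470 credits: the top bid is 2,395 credits (a rival), so Iris loses. Payoff = 0 credits.

(a) 75 credits  (b) 0 credits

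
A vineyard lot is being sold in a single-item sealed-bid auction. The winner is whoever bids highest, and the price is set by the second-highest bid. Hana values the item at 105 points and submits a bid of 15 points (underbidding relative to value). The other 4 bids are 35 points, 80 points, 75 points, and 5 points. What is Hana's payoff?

Highest competing bid: 80 points.
Hana's bid 15 points is not the highest, so Hana loses, pays nothing, and earns zero payoff.

Hana's payoff: 0 points.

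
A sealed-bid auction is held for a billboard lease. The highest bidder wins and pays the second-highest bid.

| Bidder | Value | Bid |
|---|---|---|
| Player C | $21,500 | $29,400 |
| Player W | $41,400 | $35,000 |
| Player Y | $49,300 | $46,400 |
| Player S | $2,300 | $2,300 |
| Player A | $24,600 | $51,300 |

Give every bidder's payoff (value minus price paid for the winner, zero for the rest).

Ordered from highest: Player A $51,300, then Player Y $46,400, then Player W $35,000, then Player C $29,400, then Player S $2,300.
Player A has the top bid and wins; the price is the second-highest bid, $46,400.
Player A's payoff = $24,600 − $46,400 = -$21,800. All other bidders lose, so their payoff is 0.

Payoffs: Player C $0, Player W $0, Player Y $0, Player S $0, Player A -$21,800.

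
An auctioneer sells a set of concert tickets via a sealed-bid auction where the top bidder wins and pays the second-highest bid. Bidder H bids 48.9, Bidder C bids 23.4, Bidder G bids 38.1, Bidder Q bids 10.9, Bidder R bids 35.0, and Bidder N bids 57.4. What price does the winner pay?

The winner pays 48.9.

Ranking the bids: Bidder N 57.4 > Bidder H 48.9 > Bidder G 38.1 > Bidder R 35.0 > Bidder C 23.4 > Bidder Q 10.9.
Bidder N is the highest bidder, so Bidder N wins.
Under the second-price rule, the price is the second-highest bid: 48.9.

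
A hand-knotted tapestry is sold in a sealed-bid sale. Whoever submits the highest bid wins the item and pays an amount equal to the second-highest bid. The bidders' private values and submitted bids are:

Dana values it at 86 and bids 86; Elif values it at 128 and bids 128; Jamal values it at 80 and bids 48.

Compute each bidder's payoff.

Sorted high to low: Elif 128; Dana 86; Jamal 48.
Elif has the top bid and wins; the price is the second-highest bid, 86.
Elif's payoff = 128 − 86 = 42. All other bidders lose, so their payoff is 0.

Payoffs: Dana 0, Elif 42, Jamal 0.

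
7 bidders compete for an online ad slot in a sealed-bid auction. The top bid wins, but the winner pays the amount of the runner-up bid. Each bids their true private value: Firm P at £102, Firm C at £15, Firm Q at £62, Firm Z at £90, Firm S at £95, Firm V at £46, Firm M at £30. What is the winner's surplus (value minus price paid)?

£7

Ordered from highest: Firm P £102 > Firm S £95 > Firm Z £90 > Firm Q £62 > Firm V £46 > Firm M £30 > Firm C £15.
Firm P wins with the top bid and pays the second-highest, £95.
Surplus = £102 − £95 = £7.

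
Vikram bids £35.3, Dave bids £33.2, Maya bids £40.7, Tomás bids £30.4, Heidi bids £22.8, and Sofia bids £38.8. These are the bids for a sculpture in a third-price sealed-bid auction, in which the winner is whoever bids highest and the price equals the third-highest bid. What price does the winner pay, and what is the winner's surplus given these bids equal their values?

The winner pays £35.3 for a surplus of £5.4.

Ordered from highest: Maya £40.7, then Sofia £38.8, then Vikram £35.3, then Dave £33.2, then Tomás £30.4, then Heidi £22.8.
Maya is the highest bidder, so Maya wins.
Under the third-price rule, the price is the third-highest bid: £35.3.
Surplus = £40.7 − £35.3 = £5.4.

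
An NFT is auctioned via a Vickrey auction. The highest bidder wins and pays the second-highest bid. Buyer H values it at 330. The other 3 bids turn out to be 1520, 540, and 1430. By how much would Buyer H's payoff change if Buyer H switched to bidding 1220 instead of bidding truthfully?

The highest competing bid is 1520.
Bidding truthfully at 330: the top bid is 1520 (a rival), so Buyer H loses. Payoff = 0.
Bidding 1220: the top bid is 1520 (a rival), so Buyer H loses. Payoff = 0.
Change = 0 − 0 = 0.
The bid only affects whether you win, not the price — here both bids land on the same side of the top rival bid, so the deviation is payoff-neutral.

Payoff change: 0.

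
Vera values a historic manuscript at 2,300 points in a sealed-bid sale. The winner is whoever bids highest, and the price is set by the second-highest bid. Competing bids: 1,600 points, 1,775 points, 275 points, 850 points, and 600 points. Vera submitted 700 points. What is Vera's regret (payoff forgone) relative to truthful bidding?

Regret: 525 points.

The highest competing bid is 1,775 points.
Bidding truthfully at 2,300 points: Vera has the top bid, wins, and pays the second-highest bid 1,775 points. Payoff = 2,300 points − 1,775 points = 525 points.
Bidding 700 points: the top bid is 1,775 points (a rival), so Vera loses. Payoff = 0 points.
Regret = truthful payoff − actual payoff = 525 points − 0 points = 525 points.
This is the dominant-strategy logic: truthful bidding weakly beats any alternative.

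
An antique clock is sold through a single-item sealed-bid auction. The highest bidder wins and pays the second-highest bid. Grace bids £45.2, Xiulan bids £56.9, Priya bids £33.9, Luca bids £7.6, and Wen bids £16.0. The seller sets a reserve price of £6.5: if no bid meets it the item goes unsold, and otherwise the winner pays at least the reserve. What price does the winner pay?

Ranking the bids: Xiulan £56.9; Grace £45.2; Priya £33.9; Wen £16.0; Luca £7.6.
Xiulan has the highest bid, so Xiulan wins.
The second-highest bid is £45.2, which exceeds the reserve, so that sets the price.

£45.2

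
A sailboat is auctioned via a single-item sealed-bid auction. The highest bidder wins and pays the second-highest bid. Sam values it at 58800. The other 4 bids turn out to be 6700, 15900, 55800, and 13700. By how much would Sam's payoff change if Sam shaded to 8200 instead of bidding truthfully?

The highest competing bid is 55800.
Bidding truthfully at 58800: Sam has the top bid, wins, and pays the second-highest bid 55800. Payoff = 58800 − 55800 = 3000.
Bidding 8200: the top bid is 55800 (a rival), so Sam loses. Payoff = 0.
Change = 0 − 3000 = -3000.

Change in payoff: -3000.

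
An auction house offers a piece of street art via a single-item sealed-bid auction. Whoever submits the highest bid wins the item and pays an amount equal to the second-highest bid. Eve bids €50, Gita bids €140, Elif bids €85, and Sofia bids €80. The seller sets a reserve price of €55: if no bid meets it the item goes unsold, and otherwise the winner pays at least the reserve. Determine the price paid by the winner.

€85

Ordered from highest: Gita €140, then Elif €85, then Sofia €80, then Eve €50.
Gita has the highest bid, so Gita wins.
The second-highest bid is €85, which exceeds the reserve, so that sets the price.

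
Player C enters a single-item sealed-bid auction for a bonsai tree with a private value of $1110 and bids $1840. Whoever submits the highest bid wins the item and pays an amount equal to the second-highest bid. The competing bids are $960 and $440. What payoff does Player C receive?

Player C's payoff: $150.

Highest competing bid: $960.
Player C's bid $1840 is the highest overall, so Player C wins and pays the second-highest bid, $960.
Payoff = value − price = $1110 − $960 = $150.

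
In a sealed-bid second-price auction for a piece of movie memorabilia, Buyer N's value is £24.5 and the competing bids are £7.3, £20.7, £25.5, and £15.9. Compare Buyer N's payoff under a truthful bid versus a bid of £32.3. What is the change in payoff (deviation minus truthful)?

-£1.0

The highest competing bid is £25.5.
Bidding truthfully at £24.5: the top bid is £25.5 (a rival), so Buyer N loses. Payoff = £0.0.
Bidding £32.3: Buyer N has the top bid, wins, and pays the second-highest bid £25.5. Payoff = £24.5 − £25.5 = -£1.0.
Change = -£1.0 − £0.0 = -£1.0.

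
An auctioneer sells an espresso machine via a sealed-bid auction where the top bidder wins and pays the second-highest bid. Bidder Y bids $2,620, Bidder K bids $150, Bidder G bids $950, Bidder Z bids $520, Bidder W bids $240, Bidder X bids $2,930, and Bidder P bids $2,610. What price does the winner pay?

Sorted high to low: Bidder X $2,930 > Bidder Y $2,620 > Bidder P $2,610 > Bidder G $950 > Bidder Z $520 > Bidder W $240 > Bidder K $150.
Bidder X is the highest bidder, so Bidder X wins.
Under the second-price rule, the price is the second-highest bid: $2,620.

$2,620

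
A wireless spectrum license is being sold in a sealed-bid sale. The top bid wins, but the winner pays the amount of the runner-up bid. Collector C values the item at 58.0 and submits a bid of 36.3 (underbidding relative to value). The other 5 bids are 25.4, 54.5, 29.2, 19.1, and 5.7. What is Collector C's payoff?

0.0

Highest competing bid: 54.5.
Collector C's bid 36.3 is not the highest, so Collector C loses, pays nothing, and earns zero payoff.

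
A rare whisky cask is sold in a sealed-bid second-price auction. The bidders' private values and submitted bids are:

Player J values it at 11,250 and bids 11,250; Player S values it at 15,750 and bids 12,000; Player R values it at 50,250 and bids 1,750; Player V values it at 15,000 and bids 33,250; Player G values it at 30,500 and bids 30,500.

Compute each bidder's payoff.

Sorted high to low: Player V 33,250, then Player G 30,500, then Player S 12,000, then Player J 11,250, then Player R 1,750.
Player V has the top bid and wins; the price is the second-highest bid, 30,500.
Player V's payoff = 15,000 − 30,500 = -15,500. All other bidders lose, so their payoff is 0.

Payoffs: Player J 0, Player S 0, Player R 0, Player V -15,500, Player G 0.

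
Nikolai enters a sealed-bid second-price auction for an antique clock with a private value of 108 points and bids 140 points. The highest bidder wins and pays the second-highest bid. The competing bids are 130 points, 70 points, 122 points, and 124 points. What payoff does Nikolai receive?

-22 points

Highest competing bid: 130 points.
Nikolai's bid 140 points is the highest overall, so Nikolai wins and pays the second-highest bid, 130 points.
Payoff = value − price = 108 points − 130 points = -22 points.
Overbidding won the item at a price above value — truthful bidding would have avoided this loss.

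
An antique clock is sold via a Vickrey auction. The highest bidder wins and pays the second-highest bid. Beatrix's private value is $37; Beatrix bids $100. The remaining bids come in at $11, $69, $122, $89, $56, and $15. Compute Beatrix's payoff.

Beatrix's payoff: $0.

Highest competing bid: $122.
Beatrix's bid $100 is not the highest, so Beatrix loses, pays nothing, and earns zero payoff.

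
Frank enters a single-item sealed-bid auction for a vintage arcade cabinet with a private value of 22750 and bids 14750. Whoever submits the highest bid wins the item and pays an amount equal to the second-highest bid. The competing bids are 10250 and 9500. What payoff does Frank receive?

12500

Highest competing bid: 10250.
Frank's bid 14750 is the highest overall, so Frank wins and pays the second-highest bid, 10250.
Payoff = value − price = 22750 − 10250 = 12500.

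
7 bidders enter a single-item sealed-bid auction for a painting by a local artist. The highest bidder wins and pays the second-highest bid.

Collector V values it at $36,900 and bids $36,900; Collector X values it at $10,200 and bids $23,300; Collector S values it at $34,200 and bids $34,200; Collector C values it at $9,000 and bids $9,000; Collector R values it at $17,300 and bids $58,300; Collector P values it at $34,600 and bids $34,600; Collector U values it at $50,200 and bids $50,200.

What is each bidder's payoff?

Bids in descending order: Collector R $58,300; Collector U $50,200; Collector V $36,900; Collector P $34,600; Collector S $34,200; Collector X $23,300; Collector C $9,000.
Collector R has the top bid and wins; the price is the second-highest bid, $50,200.
Collector R's payoff = $17,300 − $50,200 = -$32,900. All other bidders lose, so their payoff is 0.

Collector V $0, Collector X $0, Collector S $0, Collector C $0, Collector R -$32,900, Collector P $0, Collector U $0.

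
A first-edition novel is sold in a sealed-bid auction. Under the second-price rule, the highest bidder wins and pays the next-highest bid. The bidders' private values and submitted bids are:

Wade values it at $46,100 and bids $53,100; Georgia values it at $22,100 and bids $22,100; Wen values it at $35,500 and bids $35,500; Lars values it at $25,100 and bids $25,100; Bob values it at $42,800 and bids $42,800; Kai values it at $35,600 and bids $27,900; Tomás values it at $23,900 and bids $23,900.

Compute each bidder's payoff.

Wade $3,300, Georgia $0, Wen $0, Lars $0, Bob $0, Kai $0, Tomás $0.

Ranking the bids: Wade $53,100; Bob $42,800; Wen $35,500; Kai $27,900; Lars $25,100; Tomás $23,900; Georgia $22,100.
Wade has the top bid and wins; the price is the second-highest bid, $42,800.
Wade's payoff = $46,100 − $42,800 = $3,300. All other bidders lose, so their payoff is 0.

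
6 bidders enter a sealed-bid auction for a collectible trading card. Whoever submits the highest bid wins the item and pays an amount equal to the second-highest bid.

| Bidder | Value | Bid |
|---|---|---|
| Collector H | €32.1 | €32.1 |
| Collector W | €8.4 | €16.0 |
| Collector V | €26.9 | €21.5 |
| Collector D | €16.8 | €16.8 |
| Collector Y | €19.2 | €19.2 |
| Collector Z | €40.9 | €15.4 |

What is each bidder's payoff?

Payoffs: Collector H €10.6, Collector W €0.0, Collector V €0.0, Collector D €0.0, Collector Y €0.0, Collector Z €0.0.

Sorted high to low: Collector H €32.1 > Collector V €21.5 > Collector Y €19.2 > Collector D €16.8 > Collector W €16.0 > Collector Z €15.4.
Collector H has the top bid and wins; the price is the second-highest bid, €21.5.
Collector H's payoff = €32.1 − €21.5 = €10.6. All other bidders lose, so their payoff is 0.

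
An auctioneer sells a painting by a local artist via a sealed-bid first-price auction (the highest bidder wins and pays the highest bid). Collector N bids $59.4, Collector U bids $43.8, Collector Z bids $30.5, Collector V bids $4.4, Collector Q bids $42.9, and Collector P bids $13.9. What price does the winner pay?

$59.4

Sorted high to low: Collector N $59.4; Collector U $43.8; Collector Q $42.9; Collector Z $30.5; Collector P $13.9; Collector V $4.4.
Collector N is the highest bidder, so Collector N wins.
Under the first-price rule, the price is the highest bid: $59.4.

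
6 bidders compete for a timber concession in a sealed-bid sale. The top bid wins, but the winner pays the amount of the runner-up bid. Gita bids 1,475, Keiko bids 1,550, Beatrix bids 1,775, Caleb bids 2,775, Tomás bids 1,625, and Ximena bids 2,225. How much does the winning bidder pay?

Ranking the bids: Caleb 2,775 > Ximena 2,225 > Beatrix 1,775 > Tomás 1,625 > Keiko 1,550 > Gita 1,475.
Caleb has the highest bid, so Caleb wins.
The second-highest bid is 2,225, so that is what Caleb pays.

The winner pays 2,225.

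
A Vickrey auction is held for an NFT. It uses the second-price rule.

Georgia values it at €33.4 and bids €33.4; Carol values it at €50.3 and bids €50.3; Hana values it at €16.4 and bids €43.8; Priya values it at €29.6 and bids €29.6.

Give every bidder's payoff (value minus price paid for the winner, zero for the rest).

Georgia €0.0, Carol €6.5, Hana €0.0, Priya €0.0.

Bids in descending order: Carol €50.3; Hana €43.8; Georgia €33.4; Priya €29.6.
Carol has the top bid and wins; the price is the second-highest bid, €43.8.
Carol's payoff = €50.3 − €43.8 = €6.5. All other bidders lose, so their payoff is 0.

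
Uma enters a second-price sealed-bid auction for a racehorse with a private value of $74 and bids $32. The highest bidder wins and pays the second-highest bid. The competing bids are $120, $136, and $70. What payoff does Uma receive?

Highest competing bid: $136.
Uma's bid $32 is not the highest, so Uma loses, pays nothing, and earns zero payoff.

Uma's payoff: $0.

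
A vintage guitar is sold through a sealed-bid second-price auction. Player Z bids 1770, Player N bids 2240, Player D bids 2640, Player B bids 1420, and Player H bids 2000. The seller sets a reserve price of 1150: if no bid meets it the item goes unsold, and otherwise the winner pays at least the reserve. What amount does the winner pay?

Bids in descending order: Player D 2640, then Player N 2240, then Player H 2000, then Player Z 1770, then Player B 1420.
Player D has the highest bid, so Player D wins.
The second-highest bid is 2240, which exceeds the reserve, so that sets the price.

Price paid: 2240.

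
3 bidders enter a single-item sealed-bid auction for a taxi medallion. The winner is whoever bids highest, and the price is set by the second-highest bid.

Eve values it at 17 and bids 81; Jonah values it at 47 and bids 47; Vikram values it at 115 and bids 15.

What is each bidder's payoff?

Payoffs: Eve -30, Jonah 0, Vikram 0.

Ordered from highest: Eve 81; Jonah 47; Vikram 15.
Eve has the top bid and wins; the price is the second-highest bid, 47.
Eve's payoff = 17 − 47 = -30. All other bidders lose, so their payoff is 0.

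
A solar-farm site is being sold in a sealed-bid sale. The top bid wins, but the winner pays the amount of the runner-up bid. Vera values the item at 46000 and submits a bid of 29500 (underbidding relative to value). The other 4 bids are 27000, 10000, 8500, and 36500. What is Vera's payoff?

Highest competing bid: 36500.
Vera's bid 29500 is not the highest, so Vera loses, pays nothing, and earns zero payoff.

0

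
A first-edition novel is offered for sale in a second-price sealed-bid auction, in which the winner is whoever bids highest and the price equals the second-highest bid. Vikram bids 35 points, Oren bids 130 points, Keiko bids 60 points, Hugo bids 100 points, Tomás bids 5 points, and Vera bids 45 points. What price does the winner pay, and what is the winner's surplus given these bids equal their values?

The winner pays 100 points for a surplus of 30 points.

Sorted high to low: Oren 130 points; Hugo 100 points; Keiko 60 points; Vera 45 points; Vikram 35 points; Tomás 5 points.
Oren is the highest bidder, so Oren wins.
Under the second-price rule, the price is the second-highest bid: 100 points.
Surplus = 130 points − 100 points = 30 points.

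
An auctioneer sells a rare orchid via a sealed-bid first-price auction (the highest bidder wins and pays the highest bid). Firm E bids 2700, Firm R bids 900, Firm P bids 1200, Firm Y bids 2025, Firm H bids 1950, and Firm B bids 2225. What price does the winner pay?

Sorted high to low: Firm E 2700; Firm B 2225; Firm Y 2025; Firm H 1950; Firm P 1200; Firm R 900.
Firm E is the highest bidder, so Firm E wins.
Under the first-price rule, the price is the highest bid: 2700.

Price paid: 2700.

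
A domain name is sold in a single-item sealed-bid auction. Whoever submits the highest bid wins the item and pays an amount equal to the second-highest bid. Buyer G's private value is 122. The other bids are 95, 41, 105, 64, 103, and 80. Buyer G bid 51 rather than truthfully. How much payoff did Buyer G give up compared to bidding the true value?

Payoff forgone: 17.

The highest competing bid is 105.
Bidding truthfully at 122: Buyer G has the top bid, wins, and pays the second-highest bid 105. Payoff = 122 − 105 = 17.
Bidding 51: the top bid is 105 (a rival), so Buyer G loses. Payoff = 0.
Regret = truthful payoff − actual payoff = 17 − 0 = 17.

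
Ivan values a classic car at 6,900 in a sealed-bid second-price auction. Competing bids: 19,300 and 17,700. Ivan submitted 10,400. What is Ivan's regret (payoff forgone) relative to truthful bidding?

Payoff forgone: 0.

The highest competing bid is 19,300.
Bidding truthfully at 6,900: the top bid is 19,300 (a rival), so Ivan loses. Payoff = 0.
Bidding 10,400: the top bid is 19,300 (a rival), so Ivan loses. Payoff = 0.
Regret = truthful payoff − actual payoff = 0 − 0 = 0.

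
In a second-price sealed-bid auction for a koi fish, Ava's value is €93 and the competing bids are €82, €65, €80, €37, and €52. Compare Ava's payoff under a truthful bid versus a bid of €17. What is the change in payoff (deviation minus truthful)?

The highest competing bid is €82.
Bidding truthfully at €93: Ava has the top bid, wins, and pays the second-highest bid €82. Payoff = €93 − €82 = €11.
Bidding €17: the top bid is €82 (a rival), so Ava loses. Payoff = €0.
Change = €0 − €11 = -€11.

-€11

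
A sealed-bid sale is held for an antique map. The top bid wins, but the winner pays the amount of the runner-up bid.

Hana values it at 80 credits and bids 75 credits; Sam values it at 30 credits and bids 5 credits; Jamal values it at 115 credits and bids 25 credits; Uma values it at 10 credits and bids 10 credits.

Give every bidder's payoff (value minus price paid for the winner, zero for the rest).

Ordered from highest: Hana 75 credits > Jamal 25 credits > Uma 10 credits > Sam 5 credits.
Hana has the top bid and wins; the price is the second-highest bid, 25 credits.
Hana's payoff = 80 credits − 25 credits = 55 credits. All other bidders lose, so their payoff is 0.

Payoffs: Hana 55 credits, Sam 0 credits, Jamal 0 credits, Uma 0 credits.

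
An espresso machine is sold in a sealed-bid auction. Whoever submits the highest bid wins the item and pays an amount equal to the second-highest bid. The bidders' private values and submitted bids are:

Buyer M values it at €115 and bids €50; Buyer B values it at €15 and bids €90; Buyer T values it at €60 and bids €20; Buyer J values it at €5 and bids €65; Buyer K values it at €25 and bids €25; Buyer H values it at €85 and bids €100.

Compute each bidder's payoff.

Buyer M €0, Buyer B €0, Buyer T €0, Buyer J €0, Buyer K €0, Buyer H -€5.

Sorted high to low: Buyer H €100 > Buyer B €90 > Buyer J €65 > Buyer M €50 > Buyer K €25 > Buyer T €20.
Buyer H has the top bid and wins; the price is the second-highest bid, €90.
Buyer H's payoff = €85 − €90 = -€5. All other bidders lose, so their payoff is 0.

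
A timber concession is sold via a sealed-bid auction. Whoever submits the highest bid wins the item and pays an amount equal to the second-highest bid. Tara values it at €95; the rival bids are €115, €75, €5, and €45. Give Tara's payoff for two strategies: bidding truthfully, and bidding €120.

Truthful: €0; alternative: -€20.

The highest competing bid is €115.
Bidding truthfully at €95: the top bid is €115 (a rival), so Tara loses. Payoff = €0.
Bidding €120: Tara has the top bid, wins, and pays the second-highest bid €115. Payoff = €95 − €115 = -€20.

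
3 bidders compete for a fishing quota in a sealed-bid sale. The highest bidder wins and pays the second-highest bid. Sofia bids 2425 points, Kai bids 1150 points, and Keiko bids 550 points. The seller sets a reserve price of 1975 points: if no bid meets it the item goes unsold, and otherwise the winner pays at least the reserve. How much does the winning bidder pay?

The winner pays 1975 points.

Bids in descending order: Sofia 2425 points > Kai 1150 points > Keiko 550 points.
Sofia has the highest bid, so Sofia wins.
The second-highest bid is 1150 points, but the reserve 1975 points is higher, so the price is the reserve.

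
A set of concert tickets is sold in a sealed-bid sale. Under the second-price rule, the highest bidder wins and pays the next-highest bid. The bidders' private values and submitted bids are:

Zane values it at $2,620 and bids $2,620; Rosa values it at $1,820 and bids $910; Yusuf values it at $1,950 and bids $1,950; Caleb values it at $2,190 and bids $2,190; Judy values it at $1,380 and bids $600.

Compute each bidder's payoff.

Ranking the bids: Zane $2,620, then Caleb $2,190, then Yusuf $1,950, then Rosa $910, then Judy $600.
Zane has the top bid and wins; the price is the second-highest bid, $2,190.
Zane's payoff = $2,620 − $2,190 = $430. All other bidders lose, so their payoff is 0.

Payoffs: Zane $430, Rosa $0, Yusuf $0, Caleb $0, Judy $0.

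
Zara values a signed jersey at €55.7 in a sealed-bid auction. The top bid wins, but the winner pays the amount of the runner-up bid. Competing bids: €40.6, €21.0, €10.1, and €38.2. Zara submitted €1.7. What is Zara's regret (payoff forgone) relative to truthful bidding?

The highest competing bid is €40.6.
Bidding truthfully at €55.7: Zara has the top bid, wins, and pays the second-highest bid €40.6. Payoff = €55.7 − €40.6 = €15.1.
Bidding €1.7: the top bid is €40.6 (a rival), so Zara loses. Payoff = €0.0.
Regret = truthful payoff − actual payoff = €15.1 − €0.0 = €15.1.

Regret: €15.1.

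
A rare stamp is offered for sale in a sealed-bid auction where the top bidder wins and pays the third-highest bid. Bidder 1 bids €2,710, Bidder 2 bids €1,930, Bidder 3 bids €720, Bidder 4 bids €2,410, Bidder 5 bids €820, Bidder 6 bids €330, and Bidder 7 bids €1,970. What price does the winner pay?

Price paid: €1,970.

Bids in descending order: Bidder 1 €2,710 > Bidder 4 €2,410 > Bidder 7 €1,970 > Bidder 2 €1,930 > Bidder 5 €820 > Bidder 3 €720 > Bidder 6 €330.
Bidder 1 is the highest bidder, so Bidder 1 wins.
Under the third-price rule, the price is the third-highest bid: €1,970.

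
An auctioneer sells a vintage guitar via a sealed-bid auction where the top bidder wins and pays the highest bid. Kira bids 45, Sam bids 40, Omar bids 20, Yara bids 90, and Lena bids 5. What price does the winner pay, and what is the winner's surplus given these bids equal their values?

Price 90; surplus 0.

Sorted high to low: Yara 90 > Kira 45 > Sam 40 > Omar 20 > Lena 5.
Yara is the highest bidder, so Yara wins.
Under the first-price rule, the price is the highest bid: 90.
Surplus = 90 − 90 = 0.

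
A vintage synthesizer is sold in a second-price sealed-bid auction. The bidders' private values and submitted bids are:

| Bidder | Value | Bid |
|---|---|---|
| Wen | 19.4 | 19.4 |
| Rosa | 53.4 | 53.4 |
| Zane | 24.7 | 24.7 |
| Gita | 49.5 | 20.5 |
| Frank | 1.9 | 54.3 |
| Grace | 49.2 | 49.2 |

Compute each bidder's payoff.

Ordered from highest: Frank 54.3; Rosa 53.4; Grace 49.2; Zane 24.7; Gita 20.5; Wen 19.4.
Frank has the top bid and wins; the price is the second-highest bid, 53.4.
Frank's payoff = 1.9 − 53.4 = -51.5. All other bidders lose, so their payoff is 0.

Wen 0.0, Rosa 0.0, Zane 0.0, Gita 0.0, Frank -51.5, Grace 0.0.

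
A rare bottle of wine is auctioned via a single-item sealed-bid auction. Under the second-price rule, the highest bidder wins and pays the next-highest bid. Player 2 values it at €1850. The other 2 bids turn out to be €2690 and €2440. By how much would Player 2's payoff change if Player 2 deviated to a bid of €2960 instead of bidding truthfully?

The highest competing bid is €2690.
Bidding truthfully at €1850: the top bid is €2690 (a rival), so Player 2 loses. Payoff = €0.
Bidding €2960: Player 2 has the top bid, wins, and pays the second-highest bid €2690. Payoff = €1850 − €2690 = -€840.
Change = -€840 − €0 = -€840.
Deviating from a truthful bid can only lose payoff in a second-price auction — never gain.

Change in payoff: -€840.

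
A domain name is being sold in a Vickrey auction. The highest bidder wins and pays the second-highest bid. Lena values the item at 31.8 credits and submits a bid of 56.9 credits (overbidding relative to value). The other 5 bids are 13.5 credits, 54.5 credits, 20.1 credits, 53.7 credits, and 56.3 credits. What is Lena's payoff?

Payoff = -24.5 credits.

Highest competing bid: 56.3 credits.
Lena's bid 56.9 credits is the highest overall, so Lena wins and pays the second-highest bid, 56.3 credits.
Payoff = value − price = 31.8 credits − 56.3 credits = -24.5 credits.
Overbidding won the item at a price above value — truthful bidding would have avoided this loss.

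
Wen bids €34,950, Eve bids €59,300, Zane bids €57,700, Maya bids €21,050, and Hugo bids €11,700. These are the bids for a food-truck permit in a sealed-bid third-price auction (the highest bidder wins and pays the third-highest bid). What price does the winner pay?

Price paid: €34,950.

Ranking the bids: Eve €59,300 > Zane €57,700 > Wen €34,950 > Maya €21,050 > Hugo €11,700.
Eve is the highest bidder, so Eve wins.
Under the third-price rule, the price is the third-highest bid: €34,950.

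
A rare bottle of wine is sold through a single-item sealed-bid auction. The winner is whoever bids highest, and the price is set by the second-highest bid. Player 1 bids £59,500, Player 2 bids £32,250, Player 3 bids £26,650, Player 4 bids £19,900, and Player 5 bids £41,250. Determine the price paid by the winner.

Sorted high to low: Player 1 £59,500 > Player 5 £41,250 > Player 2 £32,250 > Player 3 £26,650 > Player 4 £19,900.
Player 1 has the highest bid, so Player 1 wins.
The second-highest bid is £41,250, so that is what Player 1 pays.

The winner pays £41,250.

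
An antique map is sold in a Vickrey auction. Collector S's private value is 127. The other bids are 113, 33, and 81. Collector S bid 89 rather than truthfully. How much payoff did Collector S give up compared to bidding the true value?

The highest competing bid is 113.
Bidding truthfully at 127: Collector S has the top bid, wins, and pays the second-highest bid 113. Payoff = 127 − 113 = 14.
Bidding 89: the top bid is 113 (a rival), so Collector S loses. Payoff = 0.
Regret = truthful payoff − actual payoff = 14 − 0 = 14.

14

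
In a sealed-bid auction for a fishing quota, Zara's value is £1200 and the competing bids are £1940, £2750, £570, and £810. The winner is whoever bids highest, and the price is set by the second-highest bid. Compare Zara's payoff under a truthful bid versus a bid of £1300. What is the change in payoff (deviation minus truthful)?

Change in payoff: £0.

The highest competing bid is £2750.
Bidding truthfully at £1200: the top bid is £2750 (a rival), so Zara loses. Payoff = £0.
Bidding £1300: the top bid is £2750 (a rival), so Zara loses. Payoff = £0.
Change = £0 − £0 = £0.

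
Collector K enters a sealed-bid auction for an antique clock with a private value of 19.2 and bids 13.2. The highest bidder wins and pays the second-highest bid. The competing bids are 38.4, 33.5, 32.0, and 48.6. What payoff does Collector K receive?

Highest competing bid: 48.6.
Collector K's bid 13.2 is not the highest, so Collector K loses, pays nothing, and earns zero payoff.

Payoff = 0.0.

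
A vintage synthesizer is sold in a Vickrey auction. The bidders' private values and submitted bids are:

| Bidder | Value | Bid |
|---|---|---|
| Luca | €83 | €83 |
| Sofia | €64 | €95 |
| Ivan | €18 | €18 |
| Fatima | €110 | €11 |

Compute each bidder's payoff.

Ranking the bids: Sofia €95, then Luca €83, then Ivan €18, then Fatima €11.
Sofia has the top bid and wins; the price is the second-highest bid, €83.
Sofia's payoff = €64 − €83 = -€19. All other bidders lose, so their payoff is 0.

Luca €0, Sofia -€19, Ivan €0, Fatima €0.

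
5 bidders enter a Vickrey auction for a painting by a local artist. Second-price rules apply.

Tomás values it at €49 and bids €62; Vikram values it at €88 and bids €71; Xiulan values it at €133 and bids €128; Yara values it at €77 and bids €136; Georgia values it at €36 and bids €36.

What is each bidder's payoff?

Payoffs: Tomás €0, Vikram €0, Xiulan €0, Yara -€51, Georgia €0.

Bids in descending order: Yara €136, then Xiulan €128, then Vikram €71, then Tomás €62, then Georgia €36.
Yara has the top bid and wins; the price is the second-highest bid, €128.
Yara's payoff = €77 − €128 = -€51. All other bidders lose, so their payoff is 0.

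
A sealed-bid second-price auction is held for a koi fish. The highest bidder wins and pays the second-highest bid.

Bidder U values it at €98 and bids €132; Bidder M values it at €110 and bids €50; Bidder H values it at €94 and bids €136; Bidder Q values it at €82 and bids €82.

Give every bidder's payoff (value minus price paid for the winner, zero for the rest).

Payoffs: Bidder U €0, Bidder M €0, Bidder H -€38, Bidder Q €0.

Bids in descending order: Bidder H €136; Bidder U €132; Bidder Q €82; Bidder M €50.
Bidder H has the top bid and wins; the price is the second-highest bid, €132.
Bidder H's payoff = €94 − €132 = -€38. All other bidders lose, so their payoff is 0.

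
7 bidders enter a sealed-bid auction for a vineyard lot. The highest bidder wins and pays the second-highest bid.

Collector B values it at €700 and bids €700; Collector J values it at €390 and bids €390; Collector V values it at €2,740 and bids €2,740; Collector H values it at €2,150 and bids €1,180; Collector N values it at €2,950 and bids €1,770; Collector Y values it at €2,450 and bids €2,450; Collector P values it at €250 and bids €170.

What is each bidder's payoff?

Collector B €0, Collector J €0, Collector V €290, Collector H €0, Collector N €0, Collector Y €0, Collector P €0.

Sorted high to low: Collector V €2,740, then Collector Y €2,450, then Collector N €1,770, then Collector H €1,180, then Collector B €700, then Collector J €390, then Collector P €170.
Collector V has the top bid and wins; the price is the second-highest bid, €2,450.
Collector V's payoff = €2,740 − €2,450 = €290. All other bidders lose, so their payoff is 0.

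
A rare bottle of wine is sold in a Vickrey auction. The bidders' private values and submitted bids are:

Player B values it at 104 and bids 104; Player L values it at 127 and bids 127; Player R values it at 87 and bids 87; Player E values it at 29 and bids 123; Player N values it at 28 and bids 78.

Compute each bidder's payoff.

Ordered from highest: Player L 127, then Player E 123, then Player B 104, then Player R 87, then Player N 78.
Player L has the top bid and wins; the price is the second-highest bid, 123.
Player L's payoff = 127 − 123 = 4. All other bidders lose, so their payoff is 0.

Payoffs: Player B 0, Player L 4, Player R 0, Player E 0, Player N 0.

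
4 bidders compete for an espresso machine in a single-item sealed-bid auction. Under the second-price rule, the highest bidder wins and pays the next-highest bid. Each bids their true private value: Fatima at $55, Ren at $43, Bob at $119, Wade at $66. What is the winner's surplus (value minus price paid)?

Ordered from highest: Bob $119 > Wade $66 > Fatima $55 > Ren $43.
Bob wins with the top bid and pays the second-highest, $66.
Surplus = $119 − $66 = $53.

Surplus = $53.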